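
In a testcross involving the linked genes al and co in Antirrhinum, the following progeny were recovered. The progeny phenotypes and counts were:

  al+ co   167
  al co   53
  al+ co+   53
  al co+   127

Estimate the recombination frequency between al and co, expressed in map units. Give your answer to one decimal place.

The two most frequent classes, al+ co (167) and al co+ (127), are the parental types, so the F1 was al+ co / al co+.
The recombinant classes are al+ co+ and al co: 53 + 53 = 106.
Recombination frequency = 106/400 = 0.2650 ≈ 26.5%, i.e. 26.5 map units.

26.5 map units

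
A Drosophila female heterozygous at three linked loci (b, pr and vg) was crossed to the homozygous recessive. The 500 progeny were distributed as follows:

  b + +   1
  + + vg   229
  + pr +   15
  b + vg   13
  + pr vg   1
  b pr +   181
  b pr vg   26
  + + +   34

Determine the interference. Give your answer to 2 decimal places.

0.46

The two most frequent reciprocal classes, + + vg and b pr +, are the parental types, so the F1 was + + vg / b pr +.
The two rarest classes, + pr vg and b + +, are the double crossovers. Comparing them with the parentals, only the pr allele has switched, so pr is the middle locus and the order is b – pr – vg.
b–pr: (28 + 2)/500 = 0.0600; pr–vg: (60 + 2)/500 = 0.1240.
Expected DCO frequency = 0.0600 × 0.1240 ≈ 0.00744; observed = 2/500 ≈ 0.00400.
Coefficient of coincidence = 0.00400/0.00744 ≈ 0.54; interference = 1 − 0.54 = 0.46.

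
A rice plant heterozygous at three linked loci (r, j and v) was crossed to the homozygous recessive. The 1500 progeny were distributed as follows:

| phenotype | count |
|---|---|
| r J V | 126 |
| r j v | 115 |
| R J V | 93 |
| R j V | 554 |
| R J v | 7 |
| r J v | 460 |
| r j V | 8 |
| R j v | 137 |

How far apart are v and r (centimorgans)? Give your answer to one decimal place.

The two most frequent reciprocal classes, R j V and r J v, are the parental types, so the F1 was R j V / r J v.
The two rarest classes, r j V and R J v, are the double crossovers. Comparing them with the parentals, only the r allele has switched, so r is the middle locus and the order is v – r – j.
Crossovers in the v–r interval produce the single-crossover classes R j v and r J V (137 + 126 = 263) plus the double crossovers (15).
RF(v–r) = (263 + 15) / 1500 = 278/1500 = 0.1853 → 18.5 centimorgans.

18.5 centimorgans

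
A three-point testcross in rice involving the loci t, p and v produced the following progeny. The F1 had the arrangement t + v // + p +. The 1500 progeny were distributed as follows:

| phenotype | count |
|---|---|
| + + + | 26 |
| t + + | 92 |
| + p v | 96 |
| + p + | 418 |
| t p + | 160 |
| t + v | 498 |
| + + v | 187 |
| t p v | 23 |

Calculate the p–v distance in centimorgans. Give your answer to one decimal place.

15.8 centimorgans

The two rarest classes, t p v and + + +, are the double crossovers. Comparing them with the parentals, only the p allele has switched, so p is the middle locus and the order is t – p – v.
Crossovers in the p–v interval produce the single-crossover classes t + + and + p v (92 + 96 = 188) plus the double crossovers (49).
RF(p–v) = (188 + 49) / 1500 = 237/1500 = 0.1580 → 15.8 centimorgans.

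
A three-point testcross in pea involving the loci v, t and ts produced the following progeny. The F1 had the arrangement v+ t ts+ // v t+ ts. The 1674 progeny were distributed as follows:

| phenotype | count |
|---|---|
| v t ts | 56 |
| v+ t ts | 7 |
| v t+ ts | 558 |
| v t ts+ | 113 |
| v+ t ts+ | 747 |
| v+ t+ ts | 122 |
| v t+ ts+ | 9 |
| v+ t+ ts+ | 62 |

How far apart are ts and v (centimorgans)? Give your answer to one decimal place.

The two rarest classes, v+ t ts and v t+ ts+, are the double crossovers. Comparing them with the parentals, only the ts allele has switched, so ts is the middle locus and the order is t – ts – v.
Crossovers in the ts–v interval produce the single-crossover classes v t ts+ and v+ t+ ts (113 + 122 = 235) plus the double crossovers (16).
RF(ts–v) = (235 + 16) / 1674 = 251/1674 = 0.1499 → 15.0 centimorgans.

15.0 centimorgans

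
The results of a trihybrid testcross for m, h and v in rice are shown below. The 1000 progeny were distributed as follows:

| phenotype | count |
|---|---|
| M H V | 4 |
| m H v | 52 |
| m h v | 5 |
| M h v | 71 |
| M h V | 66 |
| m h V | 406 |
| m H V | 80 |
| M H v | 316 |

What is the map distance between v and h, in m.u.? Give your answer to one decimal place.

The two most frequent reciprocal classes, m h V and M H v, are the parental types, so the F1 was m h V / M H v.
The two rarest classes, m h v and M H V, are the double crossovers. Comparing them with the parentals, only the v allele has switched, so v is the middle locus and the order is h – v – m.
Crossovers in the h–v interval produce the single-crossover classes m H V and M h v (80 + 71 = 151) plus the double crossovers (9).
RF(h–v) = (151 + 9) / 1000 = 160/1000 = 0.1600 → 16.0 m.u.

16.0 m.u.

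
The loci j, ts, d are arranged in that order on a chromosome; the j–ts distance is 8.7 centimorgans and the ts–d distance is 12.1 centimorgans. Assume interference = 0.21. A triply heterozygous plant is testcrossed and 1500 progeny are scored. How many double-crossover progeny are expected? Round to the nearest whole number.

Map distances give recombination frequencies of 0.087 and 0.121 for the two intervals.
With interference 0.21 (so coincidence = 0.79), expected double-crossover frequency = 0.087 × 0.121 × 0.79 = 0.00832.
Expected number = 0.00832 × 1500 = 12.47 ≈ 12.

12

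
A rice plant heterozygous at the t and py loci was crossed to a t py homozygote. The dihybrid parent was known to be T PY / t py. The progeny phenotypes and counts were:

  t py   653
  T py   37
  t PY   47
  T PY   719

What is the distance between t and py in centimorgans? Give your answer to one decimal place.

The recombinant classes are T py and t PY: 37 + 47 = 84.
Recombination frequency = 84/1456 = 0.0577 ≈ 5.8%, i.e. 5.8 centimorgans.

5.8 centimorgans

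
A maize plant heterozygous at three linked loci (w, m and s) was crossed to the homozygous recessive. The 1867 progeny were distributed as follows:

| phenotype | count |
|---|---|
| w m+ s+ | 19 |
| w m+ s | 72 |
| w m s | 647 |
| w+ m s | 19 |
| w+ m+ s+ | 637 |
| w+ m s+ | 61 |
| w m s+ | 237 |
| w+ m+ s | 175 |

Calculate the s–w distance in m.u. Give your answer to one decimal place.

The two most frequent reciprocal classes, w m s and w+ m+ s+, are the parental types, so the F1 was w m s / w+ m+ s+.
The two rarest classes, w+ m s and w m+ s+, are the double crossovers. Comparing them with the parentals, only the w allele has switched, so w is the middle locus and the order is m – w – s.
Crossovers in the w–s interval produce the single-crossover classes w m s+ and w+ m+ s (237 + 175 = 412) plus the double crossovers (38).
RF(w–s) = (412 + 38) / 1867 = 450/1867 = 0.2410 → 24.1 m.u.

24.1 m.u.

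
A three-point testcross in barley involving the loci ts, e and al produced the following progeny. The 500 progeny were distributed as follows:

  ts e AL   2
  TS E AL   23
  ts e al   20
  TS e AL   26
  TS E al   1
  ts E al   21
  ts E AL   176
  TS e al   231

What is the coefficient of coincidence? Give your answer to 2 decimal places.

0.65

The two most frequent reciprocal classes, TS e al and ts E AL, are the parental types, so the F1 was TS e al / ts E AL.
The two rarest classes, TS E al and ts e AL, are the double crossovers. Comparing them with the parentals, only the e allele has switched, so e is the middle locus and the order is ts – e – al.
ts–e: (43 + 3)/500 = 0.0920; e–al: (47 + 3)/500 = 0.1000.
Expected DCO frequency = 0.0920 × 0.1000 ≈ 0.00920; observed = 3/500 ≈ 0.00600.
Coefficient of coincidence = 0.00600/0.00920 ≈ 0.65.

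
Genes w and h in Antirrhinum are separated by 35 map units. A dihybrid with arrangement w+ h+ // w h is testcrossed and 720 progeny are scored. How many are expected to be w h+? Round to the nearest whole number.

A map distance of 35 map units corresponds to a recombination frequency of 0.350.
The F1 is w+ h+ / w h, so w h+ is a recombinant gamete class with expected frequency r/2 = 0.350/2 = 0.1750.
Expected number = 0.1750 × 720 = 126.00 ≈ 126.

126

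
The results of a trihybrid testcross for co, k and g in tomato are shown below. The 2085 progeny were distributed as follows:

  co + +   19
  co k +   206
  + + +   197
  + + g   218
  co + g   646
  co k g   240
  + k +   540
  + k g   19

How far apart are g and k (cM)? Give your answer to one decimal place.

The two most frequent reciprocal classes, + k + and co + g, are the parental types, so the F1 was + k + / co + g.
The two rarest classes, + k g and co + +, are the double crossovers. Comparing them with the parentals, only the g allele has switched, so g is the middle locus and the order is co – g – k.
Crossovers in the g–k interval produce the single-crossover classes + + + and co k g (197 + 240 = 437) plus the double crossovers (38).
RF(g–k) = (437 + 38) / 2085 = 475/2085 = 0.2278 → 22.8 cM.

22.8 cM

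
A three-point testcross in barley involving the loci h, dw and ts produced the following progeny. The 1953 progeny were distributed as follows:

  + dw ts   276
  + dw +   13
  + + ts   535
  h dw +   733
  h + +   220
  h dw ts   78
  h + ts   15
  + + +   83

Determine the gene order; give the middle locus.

The two most frequent reciprocal classes, + + ts and h dw +, are the parental types, so the F1 was + + ts / h dw +.
The two rarest classes, h + ts and + dw +, are the double crossovers. Comparing them with the parentals, only the h allele has switched, so h is the middle locus and the order is ts – h – dw.

h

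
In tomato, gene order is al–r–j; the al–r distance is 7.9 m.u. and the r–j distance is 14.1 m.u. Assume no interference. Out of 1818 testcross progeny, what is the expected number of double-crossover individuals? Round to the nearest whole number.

Map distances give recombination frequencies of 0.079 and 0.141 for the two intervals.
With no interference, expected double-crossover frequency = 0.079 × 0.141 = 0.01114.
Expected number = 0.01114 × 1818 = 20.25 ≈ 20.

20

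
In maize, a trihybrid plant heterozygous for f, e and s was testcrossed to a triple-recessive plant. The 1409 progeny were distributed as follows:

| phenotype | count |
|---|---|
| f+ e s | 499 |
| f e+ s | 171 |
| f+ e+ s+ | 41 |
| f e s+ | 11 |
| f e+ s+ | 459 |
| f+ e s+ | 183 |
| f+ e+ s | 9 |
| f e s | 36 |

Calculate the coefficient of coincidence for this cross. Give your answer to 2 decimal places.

0.78

The two most frequent reciprocal classes, f e+ s+ and f+ e s, are the parental types, so the F1 was f e+ s+ / f+ e s.
The two rarest classes, f e s+ and f+ e+ s, are the double crossovers. Comparing them with the parentals, only the e allele has switched, so e is the middle locus and the order is f – e – s.
f–e: (77 + 20)/1409 = 0.0688; e–s: (354 + 20)/1409 = 0.2654.
Expected DCO frequency = 0.0688 × 0.2654 ≈ 0.01826; observed = 20/1409 ≈ 0.01419.
Coefficient of coincidence = 0.01419/0.01826 ≈ 0.78.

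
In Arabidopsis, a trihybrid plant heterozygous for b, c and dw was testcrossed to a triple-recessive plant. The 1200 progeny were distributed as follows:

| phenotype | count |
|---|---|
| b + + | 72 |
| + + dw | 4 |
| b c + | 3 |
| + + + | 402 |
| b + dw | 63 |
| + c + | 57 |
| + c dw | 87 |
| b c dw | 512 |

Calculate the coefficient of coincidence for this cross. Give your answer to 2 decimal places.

0.40

The two most frequent reciprocal classes, + + + and b c dw, are the parental types, so the F1 was + + + / b c dw.
The two rarest classes, + + dw and b c +, are the double crossovers. Comparing them with the parentals, only the dw allele has switched, so dw is the middle locus and the order is c – dw – b.
c–dw: (120 + 7)/1200 = 0.1058; dw–b: (159 + 7)/1200 = 0.1383.
Expected DCO frequency = 0.1058 × 0.1383 ≈ 0.01463; observed = 7/1200 ≈ 0.00583.
Coefficient of coincidence = 0.00583/0.01463 ≈ 0.40.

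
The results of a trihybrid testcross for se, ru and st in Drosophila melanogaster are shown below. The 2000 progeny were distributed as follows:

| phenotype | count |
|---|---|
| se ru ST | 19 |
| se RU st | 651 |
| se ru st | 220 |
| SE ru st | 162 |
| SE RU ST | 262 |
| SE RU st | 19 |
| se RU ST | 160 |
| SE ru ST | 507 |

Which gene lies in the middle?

se

The two most frequent reciprocal classes, SE ru ST and se RU st, are the parental types, so the F1 was SE ru ST / se RU st.
The two rarest classes, se ru ST and SE RU st, are the double crossovers. Comparing them with the parentals, only the se allele has switched, so se is the middle locus and the order is ru – se – st.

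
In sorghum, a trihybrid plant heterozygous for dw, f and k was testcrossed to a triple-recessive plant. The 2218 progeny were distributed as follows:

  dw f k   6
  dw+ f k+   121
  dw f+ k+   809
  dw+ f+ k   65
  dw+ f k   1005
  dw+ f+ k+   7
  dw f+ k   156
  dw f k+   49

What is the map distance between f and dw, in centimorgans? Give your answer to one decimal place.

The two most frequent reciprocal classes, dw f+ k+ and dw+ f k, are the parental types, so the F1 was dw f+ k+ / dw+ f k.
The two rarest classes, dw+ f+ k+ and dw f k, are the double crossovers. Comparing them with the parentals, only the dw allele has switched, so dw is the middle locus and the order is f – dw – k.
Crossovers in the f–dw interval produce the single-crossover classes dw f k+ and dw+ f+ k (49 + 65 = 114) plus the double crossovers (13).
RF(f–dw) = (114 + 13) / 2218 = 127/2218 = 0.0573 → 5.7 centimorgans.

5.7 centimorgans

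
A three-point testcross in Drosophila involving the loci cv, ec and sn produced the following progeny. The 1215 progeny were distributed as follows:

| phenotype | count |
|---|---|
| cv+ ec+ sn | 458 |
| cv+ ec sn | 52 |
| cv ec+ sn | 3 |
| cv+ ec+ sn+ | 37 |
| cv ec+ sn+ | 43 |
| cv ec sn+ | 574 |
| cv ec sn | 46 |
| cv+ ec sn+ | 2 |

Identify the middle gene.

The two most frequent reciprocal classes, cv ec sn+ and cv+ ec+ sn, are the parental types, so the F1 was cv ec sn+ / cv+ ec+ sn.
The two rarest classes, cv+ ec sn+ and cv ec+ sn, are the double crossovers. Comparing them with the parentals, only the cv allele has switched, so cv is the middle locus and the order is sn – cv – ec.

cv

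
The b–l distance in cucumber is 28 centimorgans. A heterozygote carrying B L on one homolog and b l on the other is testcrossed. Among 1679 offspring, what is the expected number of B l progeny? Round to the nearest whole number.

235

A map distance of 28 centimorgans corresponds to a recombination frequency of 0.280.
The F1 is B L / b l, so B l is a recombinant gamete class with expected frequency r/2 = 0.280/2 = 0.1400.
Expected number = 0.1400 × 1679 = 235.06 ≈ 235.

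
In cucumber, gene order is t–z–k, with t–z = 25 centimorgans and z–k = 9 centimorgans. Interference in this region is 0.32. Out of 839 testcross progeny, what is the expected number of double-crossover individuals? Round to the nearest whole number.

13

Map distances give recombination frequencies of 0.250 and 0.090 for the two intervals.
With interference 0.32 (so coincidence = 0.68), expected double-crossover frequency = 0.250 × 0.090 × 0.68 = 0.01530.
Expected number = 0.01530 × 839 = 12.84 ≈ 13.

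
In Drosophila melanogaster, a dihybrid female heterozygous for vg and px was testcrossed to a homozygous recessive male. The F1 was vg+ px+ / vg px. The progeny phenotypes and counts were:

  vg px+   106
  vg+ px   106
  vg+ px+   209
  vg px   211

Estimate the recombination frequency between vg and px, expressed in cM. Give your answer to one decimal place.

33.5 cM

The recombinant classes are vg+ px and vg px+: 106 + 106 = 212.
Recombination frequency = 212/632 = 0.3354 ≈ 33.5%, i.e. 33.5 cM.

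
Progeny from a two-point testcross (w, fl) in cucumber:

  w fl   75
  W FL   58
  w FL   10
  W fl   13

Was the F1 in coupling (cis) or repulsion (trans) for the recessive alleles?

cis

The two most frequent classes are W FL (58) and w fl (75); these are the parental (non-recombinant) types.
So the F1 carried W FL on one chromosome and w fl on the other — the recessive alleles are on the same chromosome (cis / coupling).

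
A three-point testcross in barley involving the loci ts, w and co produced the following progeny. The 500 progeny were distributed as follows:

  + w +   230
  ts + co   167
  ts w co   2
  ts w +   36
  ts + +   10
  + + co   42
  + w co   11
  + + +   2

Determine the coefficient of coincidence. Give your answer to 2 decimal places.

0.98

The two most frequent reciprocal classes, + w + and ts + co, are the parental types, so the F1 was + w + / ts + co.
The two rarest classes, + + + and ts w co, are the double crossovers. Comparing them with the parentals, only the w allele has switched, so w is the middle locus and the order is ts – w – co.
ts–w: (78 + 4)/500 = 0.1640; w–co: (21 + 4)/500 = 0.0500.
Expected DCO frequency = 0.1640 × 0.0500 ≈ 0.00820; observed = 4/500 ≈ 0.00800.
Coefficient of coincidence = 0.00800/0.00820 ≈ 0.98.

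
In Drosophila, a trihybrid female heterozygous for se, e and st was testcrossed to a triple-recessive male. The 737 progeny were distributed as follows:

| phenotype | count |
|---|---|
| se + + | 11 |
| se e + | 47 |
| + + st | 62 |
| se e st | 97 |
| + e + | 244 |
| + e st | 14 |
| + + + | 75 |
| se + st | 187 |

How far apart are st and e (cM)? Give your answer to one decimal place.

26.7 cM

The two most frequent reciprocal classes, + e + and se + st, are the parental types, so the F1 was + e + / se + st.
The two rarest classes, + e st and se + +, are the double crossovers. Comparing them with the parentals, only the st allele has switched, so st is the middle locus and the order is se – st – e.
Crossovers in the st–e interval produce the single-crossover classes + + + and se e st (75 + 97 = 172) plus the double crossovers (25).
RF(st–e) = (172 + 25) / 737 = 197/737 = 0.2673 → 26.7 cM.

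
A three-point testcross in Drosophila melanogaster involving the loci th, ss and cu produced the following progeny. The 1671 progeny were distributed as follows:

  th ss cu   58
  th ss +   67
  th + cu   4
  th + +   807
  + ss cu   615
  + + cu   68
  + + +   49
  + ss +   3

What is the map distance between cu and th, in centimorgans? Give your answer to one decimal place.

The two most frequent reciprocal classes, th + + and + ss cu, are the parental types, so the F1 was th + + / + ss cu.
The two rarest classes, th + cu and + ss +, are the double crossovers. Comparing them with the parentals, only the cu allele has switched, so cu is the middle locus and the order is ss – cu – th.
Crossovers in the cu–th interval produce the single-crossover classes + + + and th ss cu (49 + 58 = 107) plus the double crossovers (7).
RF(cu–th) = (107 + 7) / 1671 = 114/1671 = 0.0682 → 6.8 centimorgans.

6.8 centimorgans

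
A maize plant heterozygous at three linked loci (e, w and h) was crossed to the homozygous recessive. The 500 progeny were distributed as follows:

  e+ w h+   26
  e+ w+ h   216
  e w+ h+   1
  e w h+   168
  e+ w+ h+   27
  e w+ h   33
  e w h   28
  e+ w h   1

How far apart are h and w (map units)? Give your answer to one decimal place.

11.4 map units

The two most frequent reciprocal classes, e w h+ and e+ w+ h, are the parental types, so the F1 was e w h+ / e+ w+ h.
The two rarest classes, e w+ h+ and e+ w h, are the double crossovers. Comparing them with the parentals, only the w allele has switched, so w is the middle locus and the order is h – w – e.
Crossovers in the h–w interval produce the single-crossover classes e w h and e+ w+ h+ (28 + 27 = 55) plus the double crossovers (2).
RF(h–w) = (55 + 2) / 500 = 57/500 = 0.1140 → 11.4 map units.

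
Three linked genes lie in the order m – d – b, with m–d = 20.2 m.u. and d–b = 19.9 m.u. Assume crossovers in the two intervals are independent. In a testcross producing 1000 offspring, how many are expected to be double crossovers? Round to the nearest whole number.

40

Map distances give recombination frequencies of 0.202 and 0.199 for the two intervals.
With no interference, expected double-crossover frequency = 0.202 × 0.199 = 0.04020.
Expected number = 0.04020 × 1000 = 40.20 ≈ 40.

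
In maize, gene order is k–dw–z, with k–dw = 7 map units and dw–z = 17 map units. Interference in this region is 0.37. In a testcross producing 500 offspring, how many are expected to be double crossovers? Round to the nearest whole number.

4

Map distances give recombination frequencies of 0.070 and 0.170 for the two intervals.
With interference 0.37 (so coincidence = 0.63), expected double-crossover frequency = 0.070 × 0.170 × 0.63 = 0.00750.
Expected number = 0.00750 × 500 = 3.75 ≈ 4.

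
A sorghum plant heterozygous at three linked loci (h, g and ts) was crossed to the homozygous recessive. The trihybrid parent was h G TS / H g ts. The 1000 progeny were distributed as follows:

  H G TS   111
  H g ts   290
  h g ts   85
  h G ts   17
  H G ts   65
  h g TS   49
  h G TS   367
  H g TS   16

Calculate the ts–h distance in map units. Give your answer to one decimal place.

22.9 map units

The two rarest classes, h G ts and H g TS, are the double crossovers. Comparing them with the parentals, only the ts allele has switched, so ts is the middle locus and the order is g – ts – h.
Crossovers in the ts–h interval produce the single-crossover classes H G TS and h g ts (111 + 85 = 196) plus the double crossovers (33).
RF(ts–h) = (196 + 33) / 1000 = 229/1000 = 0.2290 → 22.9 map units.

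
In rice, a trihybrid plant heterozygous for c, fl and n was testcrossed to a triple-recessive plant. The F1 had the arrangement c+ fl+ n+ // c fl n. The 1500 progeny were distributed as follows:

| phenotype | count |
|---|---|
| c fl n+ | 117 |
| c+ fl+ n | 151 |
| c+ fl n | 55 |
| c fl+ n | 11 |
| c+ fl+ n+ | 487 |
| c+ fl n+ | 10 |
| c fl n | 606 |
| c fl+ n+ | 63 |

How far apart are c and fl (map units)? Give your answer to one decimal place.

9.3 map units

The two rarest classes, c+ fl n+ and c fl+ n, are the double crossovers. Comparing them with the parentals, only the fl allele has switched, so fl is the middle locus and the order is n – fl – c.
Crossovers in the fl–c interval produce the single-crossover classes c fl+ n+ and c+ fl n (63 + 55 = 118) plus the double crossovers (21).
RF(fl–c) = (118 + 21) / 1500 = 139/1500 = 0.0927 → 9.3 map units.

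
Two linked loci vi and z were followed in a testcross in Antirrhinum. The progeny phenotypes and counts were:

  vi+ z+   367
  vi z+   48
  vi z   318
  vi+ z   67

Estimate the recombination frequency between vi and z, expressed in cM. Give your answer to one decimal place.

The two most frequent classes, vi+ z+ (367) and vi z (318), are the parental types, so the F1 was vi+ z+ / vi z.
The recombinant classes are vi+ z and vi z+: 67 + 48 = 115.
Recombination frequency = 115/800 = 0.1437 ≈ 14.4%, i.e. 14.4 cM.

14.4 cM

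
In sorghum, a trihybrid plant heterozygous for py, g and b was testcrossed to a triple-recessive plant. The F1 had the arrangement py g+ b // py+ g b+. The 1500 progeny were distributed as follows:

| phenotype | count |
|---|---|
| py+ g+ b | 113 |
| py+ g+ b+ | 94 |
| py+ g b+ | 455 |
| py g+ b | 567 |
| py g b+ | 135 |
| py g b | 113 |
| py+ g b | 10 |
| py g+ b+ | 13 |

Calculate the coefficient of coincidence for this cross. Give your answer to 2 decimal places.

0.55

The two rarest classes, py g+ b+ and py+ g b, are the double crossovers. Comparing them with the parentals, only the b allele has switched, so b is the middle locus and the order is py – b – g.
py–b: (248 + 23)/1500 = 0.1807; b–g: (207 + 23)/1500 = 0.1533.
Expected DCO frequency = 0.1807 × 0.1533 ≈ 0.02770; observed = 23/1500 ≈ 0.01533.
Coefficient of coincidence = 0.01533/0.02770 ≈ 0.55.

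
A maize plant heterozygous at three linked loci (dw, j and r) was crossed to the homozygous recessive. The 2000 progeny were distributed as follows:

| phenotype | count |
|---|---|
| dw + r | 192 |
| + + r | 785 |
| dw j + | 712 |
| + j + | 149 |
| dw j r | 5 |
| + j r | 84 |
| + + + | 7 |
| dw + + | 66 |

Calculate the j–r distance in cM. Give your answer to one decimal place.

8.1 cM

The two most frequent reciprocal classes, + + r and dw j +, are the parental types, so the F1 was + + r / dw j +.
The two rarest classes, + + + and dw j r, are the double crossovers. Comparing them with the parentals, only the r allele has switched, so r is the middle locus and the order is j – r – dw.
Crossovers in the j–r interval produce the single-crossover classes + j r and dw + + (84 + 66 = 150) plus the double crossovers (12).
RF(j–r) = (150 + 12) / 2000 = 162/2000 = 0.0810 → 8.1 cM.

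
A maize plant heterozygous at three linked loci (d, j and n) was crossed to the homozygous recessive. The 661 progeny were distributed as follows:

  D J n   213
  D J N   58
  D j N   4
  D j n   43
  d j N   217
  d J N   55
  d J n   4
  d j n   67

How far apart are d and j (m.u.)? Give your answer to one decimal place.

16.0 m.u.

The two most frequent reciprocal classes, D J n and d j N, are the parental types, so the F1 was D J n / d j N.
The two rarest classes, d J n and D j N, are the double crossovers. Comparing them with the parentals, only the d allele has switched, so d is the middle locus and the order is j – d – n.
Crossovers in the j–d interval produce the single-crossover classes D j n and d J N (43 + 55 = 98) plus the double crossovers (8).
RF(j–d) = (98 + 8) / 661 = 106/661 = 0.1604 → 16.0 m.u.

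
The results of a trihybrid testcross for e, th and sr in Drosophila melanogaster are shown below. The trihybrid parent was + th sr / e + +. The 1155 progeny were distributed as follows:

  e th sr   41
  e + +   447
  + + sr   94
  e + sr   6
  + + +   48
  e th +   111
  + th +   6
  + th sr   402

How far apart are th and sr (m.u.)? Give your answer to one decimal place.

18.8 m.u.

The two rarest classes, + th + and e + sr, are the double crossovers. Comparing them with the parentals, only the sr allele has switched, so sr is the middle locus and the order is th – sr – e.
Crossovers in the th–sr interval produce the single-crossover classes + + sr and e th + (94 + 111 = 205) plus the double crossovers (12).
RF(th–sr) = (205 + 12) / 1155 = 217/1155 = 0.1879 → 18.8 m.u.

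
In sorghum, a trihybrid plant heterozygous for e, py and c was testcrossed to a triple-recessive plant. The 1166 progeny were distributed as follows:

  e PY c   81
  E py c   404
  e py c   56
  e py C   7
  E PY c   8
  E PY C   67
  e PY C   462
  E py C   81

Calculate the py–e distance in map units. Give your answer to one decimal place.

11.8 map units

The two most frequent reciprocal classes, e PY C and E py c, are the parental types, so the F1 was e PY C / E py c.
The two rarest classes, e py C and E PY c, are the double crossovers. Comparing them with the parentals, only the py allele has switched, so py is the middle locus and the order is e – py – c.
Crossovers in the e–py interval produce the single-crossover classes E PY C and e py c (67 + 56 = 123) plus the double crossovers (15).
RF(e–py) = (123 + 15) / 1166 = 138/1166 = 0.1184 → 11.8 map units.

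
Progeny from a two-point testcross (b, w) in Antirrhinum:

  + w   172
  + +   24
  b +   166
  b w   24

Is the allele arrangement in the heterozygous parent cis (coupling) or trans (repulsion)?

The two most frequent classes are + w (172) and b + (166); these are the parental (non-recombinant) types.
So the F1 carried + w on one chromosome and b + on the other — the recessive alleles are on opposite chromosomes (trans / repulsion).

trans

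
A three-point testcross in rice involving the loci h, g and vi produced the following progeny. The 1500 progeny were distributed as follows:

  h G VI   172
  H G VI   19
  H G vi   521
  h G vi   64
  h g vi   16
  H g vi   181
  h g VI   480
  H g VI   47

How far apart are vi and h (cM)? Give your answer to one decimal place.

9.7 cM

The two most frequent reciprocal classes, h g VI and H G vi, are the parental types, so the F1 was h g VI / H G vi.
The two rarest classes, h g vi and H G VI, are the double crossovers. Comparing them with the parentals, only the vi allele has switched, so vi is the middle locus and the order is g – vi – h.
Crossovers in the vi–h interval produce the single-crossover classes H g VI and h G vi (47 + 64 = 111) plus the double crossovers (35).
RF(vi–h) = (111 + 35) / 1500 = 146/1500 = 0.0973 → 9.7 cM.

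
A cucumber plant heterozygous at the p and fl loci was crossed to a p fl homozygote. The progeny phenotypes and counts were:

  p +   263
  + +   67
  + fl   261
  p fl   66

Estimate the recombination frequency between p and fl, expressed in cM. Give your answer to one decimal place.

20.2 cM

The two most frequent classes, + fl (261) and p + (263), are the parental types, so the F1 was + fl / p +.
The recombinant classes are + + and p fl: 67 + 66 = 133.
Recombination frequency = 133/657 = 0.2024 ≈ 20.2%, i.e. 20.2 cM.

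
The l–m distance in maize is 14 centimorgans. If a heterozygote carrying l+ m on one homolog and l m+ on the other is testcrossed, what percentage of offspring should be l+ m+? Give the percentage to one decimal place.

7.0%

A map distance of 14 centimorgans corresponds to a recombination frequency of 0.140.
The F1 is l+ m / l m+, so l+ m+ is a recombinant gamete class with expected frequency r/2 = 0.140/2 = 0.0700.
That is 0.0700 = 7.0% of the progeny.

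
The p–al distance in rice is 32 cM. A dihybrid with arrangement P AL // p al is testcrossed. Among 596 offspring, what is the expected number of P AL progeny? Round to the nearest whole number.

A map distance of 32 cM corresponds to a recombination frequency of 0.320.
The F1 is P AL / p al, so P AL is a parental gamete class with expected frequency (1 − r)/2 = 0.680/2 = 0.3400.
Expected number = 0.3400 × 596 = 202.64 ≈ 203.

203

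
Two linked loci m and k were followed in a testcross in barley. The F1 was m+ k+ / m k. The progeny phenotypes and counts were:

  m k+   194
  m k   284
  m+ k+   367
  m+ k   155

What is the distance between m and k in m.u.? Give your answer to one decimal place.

34.9 m.u.

The recombinant classes are m+ k and m k+: 155 + 194 = 349.
Recombination frequency = 349/1000 = 0.3490 ≈ 34.9%, i.e. 34.9 m.u.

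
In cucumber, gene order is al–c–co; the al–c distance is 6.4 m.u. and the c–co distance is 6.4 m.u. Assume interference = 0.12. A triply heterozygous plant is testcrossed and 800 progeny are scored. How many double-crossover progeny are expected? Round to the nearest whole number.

Map distances give recombination frequencies of 0.064 and 0.064 for the two intervals.
With interference 0.12 (so coincidence = 0.88), expected double-crossover frequency = 0.064 × 0.064 × 0.88 = 0.00360.
Expected number = 0.00360 × 800 = 2.88 ≈ 3.

3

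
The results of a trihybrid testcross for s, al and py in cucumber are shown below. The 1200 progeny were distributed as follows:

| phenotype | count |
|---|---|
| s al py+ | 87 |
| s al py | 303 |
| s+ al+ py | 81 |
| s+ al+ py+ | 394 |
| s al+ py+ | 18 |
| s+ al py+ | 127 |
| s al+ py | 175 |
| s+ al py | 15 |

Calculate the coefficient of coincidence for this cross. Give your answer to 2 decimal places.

0.59

The two most frequent reciprocal classes, s al py and s+ al+ py+, are the parental types, so the F1 was s al py / s+ al+ py+.
The two rarest classes, s+ al py and s al+ py+, are the double crossovers. Comparing them with the parentals, only the s allele has switched, so s is the middle locus and the order is al – s – py.
al–s: (302 + 33)/1200 = 0.2792; s–py: (168 + 33)/1200 = 0.1675.
Expected DCO frequency = 0.2792 × 0.1675 ≈ 0.04677; observed = 33/1200 ≈ 0.02750.
Coefficient of coincidence = 0.02750/0.04677 ≈ 0.59.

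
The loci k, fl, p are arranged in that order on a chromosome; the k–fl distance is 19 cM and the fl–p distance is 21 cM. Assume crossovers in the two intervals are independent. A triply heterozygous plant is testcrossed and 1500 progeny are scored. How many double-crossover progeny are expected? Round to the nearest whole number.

60

Map distances give recombination frequencies of 0.190 and 0.210 for the two intervals.
With no interference, expected double-crossover frequency = 0.190 × 0.210 = 0.03990.
Expected number = 0.03990 × 1500 = 59.85 ≈ 60.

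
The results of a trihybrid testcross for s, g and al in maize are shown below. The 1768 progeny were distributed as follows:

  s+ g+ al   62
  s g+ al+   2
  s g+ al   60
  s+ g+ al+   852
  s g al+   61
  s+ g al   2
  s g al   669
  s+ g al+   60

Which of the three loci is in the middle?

s

The two most frequent reciprocal classes, s+ g+ al+ and s g al, are the parental types, so the F1 was s+ g+ al+ / s g al.
The two rarest classes, s g+ al+ and s+ g al, are the double crossovers. Comparing them with the parentals, only the s allele has switched, so s is the middle locus and the order is al – s – g.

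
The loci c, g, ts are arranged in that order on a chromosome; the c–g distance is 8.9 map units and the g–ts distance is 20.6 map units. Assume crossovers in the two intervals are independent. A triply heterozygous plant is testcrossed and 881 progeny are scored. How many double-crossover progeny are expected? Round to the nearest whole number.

16

Map distances give recombination frequencies of 0.089 and 0.206 for the two intervals.
With no interference, expected double-crossover frequency = 0.089 × 0.206 = 0.01833.
Expected number = 0.01833 × 881 = 16.15 ≈ 16.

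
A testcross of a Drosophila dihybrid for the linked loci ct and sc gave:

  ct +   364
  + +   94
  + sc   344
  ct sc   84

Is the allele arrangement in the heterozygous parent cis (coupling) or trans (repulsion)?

trans

The two most frequent classes are + sc (344) and ct + (364); these are the parental (non-recombinant) types.
So the F1 carried + sc on one chromosome and ct + on the other — the recessive alleles are on opposite chromosomes (trans / repulsion).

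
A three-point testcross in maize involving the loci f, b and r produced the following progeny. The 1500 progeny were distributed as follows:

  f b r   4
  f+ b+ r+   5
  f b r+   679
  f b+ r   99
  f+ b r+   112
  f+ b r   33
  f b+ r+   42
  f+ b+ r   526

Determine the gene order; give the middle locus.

r

The two most frequent reciprocal classes, f b r+ and f+ b+ r, are the parental types, so the F1 was f b r+ / f+ b+ r.
The two rarest classes, f b r and f+ b+ r+, are the double crossovers. Comparing them with the parentals, only the r allele has switched, so r is the middle locus and the order is b – r – f.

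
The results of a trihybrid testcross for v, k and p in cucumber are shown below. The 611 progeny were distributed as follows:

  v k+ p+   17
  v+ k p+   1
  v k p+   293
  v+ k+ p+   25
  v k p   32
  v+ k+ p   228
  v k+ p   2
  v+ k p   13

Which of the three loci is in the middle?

The two most frequent reciprocal classes, v k p+ and v+ k+ p, are the parental types, so the F1 was v k p+ / v+ k+ p.
The two rarest classes, v+ k p+ and v k+ p, are the double crossovers. Comparing them with the parentals, only the v allele has switched, so v is the middle locus and the order is k – v – p.

v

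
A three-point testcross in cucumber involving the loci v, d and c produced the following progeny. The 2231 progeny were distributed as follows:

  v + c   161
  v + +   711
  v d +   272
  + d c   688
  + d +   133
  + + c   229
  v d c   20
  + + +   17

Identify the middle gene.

v

The two most frequent reciprocal classes, + d c and v + +, are the parental types, so the F1 was + d c / v + +.
The two rarest classes, v d c and + + +, are the double crossovers. Comparing them with the parentals, only the v allele has switched, so v is the middle locus and the order is d – v – c.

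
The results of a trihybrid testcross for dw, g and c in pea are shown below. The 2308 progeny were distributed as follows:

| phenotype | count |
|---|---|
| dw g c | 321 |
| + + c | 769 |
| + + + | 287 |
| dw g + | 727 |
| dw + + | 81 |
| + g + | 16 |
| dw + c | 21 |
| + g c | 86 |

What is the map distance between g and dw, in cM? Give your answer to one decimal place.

8.8 cM

The two most frequent reciprocal classes, dw g + and + + c, are the parental types, so the F1 was dw g + / + + c.
The two rarest classes, + g + and dw + c, are the double crossovers. Comparing them with the parentals, only the dw allele has switched, so dw is the middle locus and the order is g – dw – c.
Crossovers in the g–dw interval produce the single-crossover classes dw + + and + g c (81 + 86 = 167) plus the double crossovers (37).
RF(g–dw) = (167 + 37) / 2308 = 204/2308 = 0.0884 → 8.8 cM.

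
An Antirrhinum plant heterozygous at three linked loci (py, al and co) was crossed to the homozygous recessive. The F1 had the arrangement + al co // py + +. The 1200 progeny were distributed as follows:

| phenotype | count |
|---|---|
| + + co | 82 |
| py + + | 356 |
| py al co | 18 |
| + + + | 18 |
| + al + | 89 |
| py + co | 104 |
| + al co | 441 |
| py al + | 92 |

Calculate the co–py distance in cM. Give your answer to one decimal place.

19.1 cM

The two rarest classes, py al co and + + +, are the double crossovers. Comparing them with the parentals, only the py allele has switched, so py is the middle locus and the order is co – py – al.
Crossovers in the co–py interval produce the single-crossover classes + al + and py + co (89 + 104 = 193) plus the double crossovers (36).
RF(co–py) = (193 + 36) / 1200 = 229/1200 = 0.1908 → 19.1 cM.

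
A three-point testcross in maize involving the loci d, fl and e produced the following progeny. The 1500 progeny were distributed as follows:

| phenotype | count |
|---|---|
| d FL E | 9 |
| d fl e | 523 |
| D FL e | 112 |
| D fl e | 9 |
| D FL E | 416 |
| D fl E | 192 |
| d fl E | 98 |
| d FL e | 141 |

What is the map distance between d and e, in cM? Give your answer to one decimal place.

The two most frequent reciprocal classes, d fl e and D FL E, are the parental types, so the F1 was d fl e / D FL E.
The two rarest classes, D fl e and d FL E, are the double crossovers. Comparing them with the parentals, only the d allele has switched, so d is the middle locus and the order is e – d – fl.
Crossovers in the e–d interval produce the single-crossover classes d fl E and D FL e (98 + 112 = 210) plus the double crossovers (18).
RF(e–d) = (210 + 18) / 1500 = 228/1500 = 0.1520 → 15.2 cM.

15.2 cM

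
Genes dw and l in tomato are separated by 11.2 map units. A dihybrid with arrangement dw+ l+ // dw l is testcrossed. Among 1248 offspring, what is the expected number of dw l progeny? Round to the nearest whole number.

A map distance of 11.2 map units corresponds to a recombination frequency of 0.112.
The F1 is dw+ l+ / dw l, so dw l is a parental gamete class with expected frequency (1 − r)/2 = 0.888/2 = 0.4440.
Expected number = 0.4440 × 1248 = 554.11 ≈ 554.

554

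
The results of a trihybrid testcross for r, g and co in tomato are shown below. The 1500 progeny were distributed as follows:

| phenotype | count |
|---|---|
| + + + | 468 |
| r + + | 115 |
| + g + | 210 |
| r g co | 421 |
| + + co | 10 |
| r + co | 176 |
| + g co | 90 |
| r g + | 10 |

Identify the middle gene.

The two most frequent reciprocal classes, + + + and r g co, are the parental types, so the F1 was + + + / r g co.
The two rarest classes, + + co and r g +, are the double crossovers. Comparing them with the parentals, only the co allele has switched, so co is the middle locus and the order is g – co – r.

co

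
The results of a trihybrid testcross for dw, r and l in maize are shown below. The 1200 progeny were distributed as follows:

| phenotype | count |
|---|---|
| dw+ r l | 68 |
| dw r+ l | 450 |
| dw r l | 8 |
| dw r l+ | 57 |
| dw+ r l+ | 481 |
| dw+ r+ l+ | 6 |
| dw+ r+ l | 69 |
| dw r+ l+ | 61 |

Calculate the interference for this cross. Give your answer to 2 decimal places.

The two most frequent reciprocal classes, dw+ r l+ and dw r+ l, are the parental types, so the F1 was dw+ r l+ / dw r+ l.
The two rarest classes, dw+ r+ l+ and dw r l, are the double crossovers. Comparing them with the parentals, only the r allele has switched, so r is the middle locus and the order is dw – r – l.
dw–r: (126 + 14)/1200 = 0.1167; r–l: (129 + 14)/1200 = 0.1192.
Expected DCO frequency = 0.1167 × 0.1192 ≈ 0.01391; observed = 14/1200 ≈ 0.01167.
Coefficient of coincidence = 0.01167/0.01391 ≈ 0.84; interference = 1 − 0.84 = 0.16.

0.16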